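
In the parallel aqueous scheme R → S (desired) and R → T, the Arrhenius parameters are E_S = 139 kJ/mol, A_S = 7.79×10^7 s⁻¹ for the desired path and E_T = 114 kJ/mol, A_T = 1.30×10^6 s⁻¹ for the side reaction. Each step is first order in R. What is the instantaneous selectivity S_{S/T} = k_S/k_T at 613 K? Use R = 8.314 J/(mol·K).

0.444

With equal orders, S_{S/T} = k_S/k_T = (A_S/A_T)·exp[(E_T−E_S)/(RT)].
(E_T−E_S)/(RT) = (114−139)×10³/(8.314×613) = -25000/5096 = -4.905.
k_S/k_T = (7.79×10^7/1.30×10^6)·exp(-4.905) = 59.92 × 0.007407 = 0.444.
Since E_S > E_T, raising the temperature improves selectivity toward S.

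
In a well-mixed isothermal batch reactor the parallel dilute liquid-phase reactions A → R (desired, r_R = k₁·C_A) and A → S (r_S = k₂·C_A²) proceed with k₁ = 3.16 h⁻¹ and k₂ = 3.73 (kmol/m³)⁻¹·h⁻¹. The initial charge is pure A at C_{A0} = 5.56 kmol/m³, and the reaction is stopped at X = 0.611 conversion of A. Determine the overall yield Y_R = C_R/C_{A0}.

0.115

C_A = C_{A0}(1−X) = 2.163 kmol/m³.
Along a PFR/batch, dC_R/dC_A = −r_R/(r_R+r_S) = −k₁/(k₁+k₂·C_A).
Integrating from C_{A0} to C_A: C_R = (3.16/3.73)·ln[(3.16+3.73·5.56)/(3.16+3.73·2.16)] = 0.8472·ln(23.90/11.23) = 0.6400 kmol/m³.
Y_R = C_R/C_{A0} = 0.6400/5.56 = 0.115.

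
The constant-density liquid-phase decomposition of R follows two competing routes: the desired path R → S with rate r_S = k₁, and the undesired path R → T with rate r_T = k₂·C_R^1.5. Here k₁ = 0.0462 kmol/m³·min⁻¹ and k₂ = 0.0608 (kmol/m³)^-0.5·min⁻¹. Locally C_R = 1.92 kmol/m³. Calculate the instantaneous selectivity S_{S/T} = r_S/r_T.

S_{S/T} = r_S/r_T = (k₁)/(k₂·C_R^1.5) = (k₁/k₂)·C_R^-1.5.
= (0.0462) / (0.0608×1.920^1.5) = 0.04620/0.1618 = 0.286.
The undesired path is higher order in R, so low C_R (CSTR or dilute feed) favours S.

0.286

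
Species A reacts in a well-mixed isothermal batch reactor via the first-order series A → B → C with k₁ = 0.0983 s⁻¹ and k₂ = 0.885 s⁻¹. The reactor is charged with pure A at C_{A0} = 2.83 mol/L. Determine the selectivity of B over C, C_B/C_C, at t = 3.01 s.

Solving the coupled first-order balances gives C_B(t) = [k₁/(k₂−k₁)]·C_{A0}·(e^(−k₁t) − e^(−k₂t)).
e^(−k₁t) = e^(−0.0983×3.01) = e^(−0.2959) = 0.7439; e^(−k₂t) = e^(−2.664) = 0.06968.
C_B = 0.0983×2.83/(0.885−0.0983) × (0.7439−0.06968) = 0.3536×0.6742 = 0.2384 mol/L.
C_A = C_{A0}e^(−k₁t) = 2.105 mol/L, so C_C = C_{A0}−C_A−C_B = 0.4864 mol/L; C_B/C_C = 0.490.

0.490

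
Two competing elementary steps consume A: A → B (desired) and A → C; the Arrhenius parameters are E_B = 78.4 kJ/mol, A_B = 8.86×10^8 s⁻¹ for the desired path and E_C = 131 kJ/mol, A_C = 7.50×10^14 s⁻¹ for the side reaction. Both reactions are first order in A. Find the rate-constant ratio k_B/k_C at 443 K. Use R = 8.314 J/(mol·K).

With equal orders, S_{B/C} = k_B/k_C = (A_B/A_C)·exp[(E_C−E_B)/(RT)].
(E_C−E_B)/(RT) = (131−78.4)×10³/(8.314×443) = 52600/3683 = 14.28.
k_B/k_C = (8.86×10^8/7.50×10^14)·exp(14.28) = 1.181×10^-6 × 1.593×10^6 = 1.88.
Since E_B < E_C, lowering the temperature improves selectivity toward B.

1.88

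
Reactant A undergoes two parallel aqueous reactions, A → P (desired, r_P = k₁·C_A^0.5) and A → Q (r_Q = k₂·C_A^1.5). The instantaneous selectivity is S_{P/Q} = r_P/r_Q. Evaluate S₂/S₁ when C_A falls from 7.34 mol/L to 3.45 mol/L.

S_{P/Q} = (k₁/k₂)·C_A⁻¹, so S₂/S₁ = (C_{A,2}/C_{A,1})⁻¹.
= 7.34/3.45 = 2.13.
Selectivity toward P rises as C_A falls — low-concentration operation is favoured.

2.13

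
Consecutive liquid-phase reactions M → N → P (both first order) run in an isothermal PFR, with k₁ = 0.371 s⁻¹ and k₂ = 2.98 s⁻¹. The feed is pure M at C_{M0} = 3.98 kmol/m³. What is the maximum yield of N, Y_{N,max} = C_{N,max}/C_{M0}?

Evaluating C_N at τ_opt = ln(k₂/k₁)/(k₂−k₁) gives C_{N,max}/C_{M0} = (k₁/k₂)^[k₂/(k₂−k₁)].
= (0.371/2.98)^(2.98/(2.98−0.371)) = (0.1245)^(1.142) = 0.09257.

0.0926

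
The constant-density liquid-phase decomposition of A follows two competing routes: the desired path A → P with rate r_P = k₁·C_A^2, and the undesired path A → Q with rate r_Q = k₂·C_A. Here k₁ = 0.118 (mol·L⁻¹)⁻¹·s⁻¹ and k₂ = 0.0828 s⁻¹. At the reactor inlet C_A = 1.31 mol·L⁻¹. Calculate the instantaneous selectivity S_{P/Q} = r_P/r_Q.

S_{P/Q} = r_P/r_Q = (k₁·C_A^2)/(k₂·C_A) = (k₁/k₂)·C_A.
= (0.118×1.310^2) / (0.0828×1.310) = 0.2025/0.1085 = 1.87.
Since the desired path is higher order in A, keeping C_A high (PFR or concentrated feed) favours P.

1.87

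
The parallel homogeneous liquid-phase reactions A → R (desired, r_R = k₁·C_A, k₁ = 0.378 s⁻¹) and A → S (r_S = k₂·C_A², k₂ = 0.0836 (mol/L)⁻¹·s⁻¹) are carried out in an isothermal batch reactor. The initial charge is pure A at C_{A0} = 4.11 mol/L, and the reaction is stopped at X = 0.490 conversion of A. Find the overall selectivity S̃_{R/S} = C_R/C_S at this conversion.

1.48

C_A = C_{A0}(1−X) = 2.096 mol/L.
Along a PFR/batch, dC_R/dC_A = −r_R/(r_R+r_S) = −k₁/(k₁+k₂·C_A).
Integrating from C_{A0} to C_A: C_R = (0.378/0.0836)·ln[(0.378+0.0836·4.11)/(0.378+0.0836·2.10)] = 4.522·ln(0.7216/0.5532) = 1.201 mol/L.
C_S = (C_{A0}−C_A)−C_R = 0.8126 mol/L; S̃_{R/S} = 1.201/0.8126 = 1.48.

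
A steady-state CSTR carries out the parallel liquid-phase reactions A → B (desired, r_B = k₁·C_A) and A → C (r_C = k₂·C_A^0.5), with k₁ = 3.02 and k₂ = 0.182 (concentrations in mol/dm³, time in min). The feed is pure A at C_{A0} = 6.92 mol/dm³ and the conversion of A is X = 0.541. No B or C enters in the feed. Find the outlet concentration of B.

3.62 mol/dm³

Exit C_A = C_{A0}(1−X) = 6.92×0.459 = 3.176 mol/dm³.
Rates in a CSTR are evaluated at the outlet concentration: r_B = 3.02×3.176 = 9.592, r_C = 0.182×3.176^0.5 = 0.3244.
Fraction of consumed A going to B: r_B/(r_B+r_C) = 0.9673.
C_B = 0.9673·C_{A0}·X = 0.9673×6.92×0.541 = 3.62 mol/dm³.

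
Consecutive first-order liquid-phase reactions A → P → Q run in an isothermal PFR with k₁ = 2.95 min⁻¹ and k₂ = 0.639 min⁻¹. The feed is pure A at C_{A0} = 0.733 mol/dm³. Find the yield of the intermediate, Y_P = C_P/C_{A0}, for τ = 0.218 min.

The intermediate concentration in a first-order A→B→C sequence is C_P = k₁C_{A0}(e^(−k₁τ) − e^(−k₂τ))/(k₂−k₁).
e^(−k₁τ) = e^(−2.95×0.218) = e^(−0.6431) = 0.5257; e^(−k₂τ) = e^(−0.1393) = 0.8700.
C_P = 2.95×0.733/(0.639−2.95) × (0.5257−0.8700) = (-0.9357)×(-0.3443) = 0.3222 mol/dm³.
Y_P = C_P/C_{A0} = 0.3222/0.733 = 0.440.

0.440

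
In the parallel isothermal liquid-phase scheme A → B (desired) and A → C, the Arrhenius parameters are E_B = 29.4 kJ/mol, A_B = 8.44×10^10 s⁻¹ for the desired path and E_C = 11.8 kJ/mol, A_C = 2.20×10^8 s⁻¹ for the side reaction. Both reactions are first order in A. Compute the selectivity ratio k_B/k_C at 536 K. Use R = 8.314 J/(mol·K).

7.39

With equal orders, S_{B/C} = k_B/k_C = (A_B/A_C)·exp[(E_C−E_B)/(RT)].
(E_C−E_B)/(RT) = (11.8−29.4)×10³/(8.314×536) = -17600/4456 = -3.949.
k_B/k_C = (8.44×10^10/2.20×10^8)·exp(-3.949) = 383.6 × 0.01927 = 7.39.
Since E_B > E_C, raising the temperature improves selectivity toward B.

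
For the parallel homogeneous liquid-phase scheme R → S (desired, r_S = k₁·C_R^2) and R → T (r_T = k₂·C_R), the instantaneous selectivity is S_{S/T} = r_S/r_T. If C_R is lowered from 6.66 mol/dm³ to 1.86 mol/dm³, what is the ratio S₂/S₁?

S_{S/T} = (k₁/k₂)·C_R, so S₂/S₁ = (C_{R,2}/C_{R,1}).
= 1.86/6.66 = 0.279.
Selectivity toward S falls as C_R falls — high-concentration operation is favoured.

0.279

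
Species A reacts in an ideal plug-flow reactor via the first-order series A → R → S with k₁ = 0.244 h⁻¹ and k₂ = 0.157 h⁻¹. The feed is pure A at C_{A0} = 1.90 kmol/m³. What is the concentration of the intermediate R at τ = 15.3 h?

0.355 kmol/m³

The intermediate concentration in a first-order A→B→C sequence is C_R = k₁C_{A0}(e^(−k₁τ) − e^(−k₂τ))/(k₂−k₁).
e^(−k₁τ) = e^(−0.244×15.3) = e^(−3.733) = 0.02392; e^(−k₂τ) = e^(−2.402) = 0.09053.
C_R = 0.244×1.90/(0.157−0.244) × (0.02392−0.09053) = (-5.329)×(-0.06661) = 0.3550 kmol/m³.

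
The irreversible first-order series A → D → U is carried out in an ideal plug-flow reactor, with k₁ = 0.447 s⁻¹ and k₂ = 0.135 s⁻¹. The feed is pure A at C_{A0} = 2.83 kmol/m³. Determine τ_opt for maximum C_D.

For first-order series the maximum of C_D occurs at τ_opt = ln(k₂/k₁)/(k₂−k₁).
= ln(0.135/0.447)/(0.135−0.447) = ln(0.3020)/-0.3120 = -1.197/-0.3120 = 3.84 s.

3.84 s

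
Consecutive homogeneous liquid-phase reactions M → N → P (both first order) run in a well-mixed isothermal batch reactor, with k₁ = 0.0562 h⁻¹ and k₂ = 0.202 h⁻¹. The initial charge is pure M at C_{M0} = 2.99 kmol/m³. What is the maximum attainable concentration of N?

At the optimum, C_{N,max}/C_{M0} = (k₁/k₂)^[k₂/(k₂−k₁)].
= (0.0562/0.202)^(0.202/(0.202−0.0562)) = (0.2782)^(1.385) = 0.1699.
C_{N,max} = 0.1699×2.99 = 0.508 kmol/m³.

0.508 kmol/m³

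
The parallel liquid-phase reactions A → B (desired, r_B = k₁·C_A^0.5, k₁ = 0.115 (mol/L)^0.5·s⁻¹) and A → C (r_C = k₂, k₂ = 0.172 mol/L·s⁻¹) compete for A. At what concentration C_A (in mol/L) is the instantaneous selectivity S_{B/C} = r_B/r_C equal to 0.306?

0.209 mol/L

S_{B/C} = (k₁/k₂)·C_A^0.5 ⇒ C_A = (S·k₂/k₁)^(2).
= (0.306×0.172/0.115)^(2) = (0.4577)^(2) = 0.209 mol/L.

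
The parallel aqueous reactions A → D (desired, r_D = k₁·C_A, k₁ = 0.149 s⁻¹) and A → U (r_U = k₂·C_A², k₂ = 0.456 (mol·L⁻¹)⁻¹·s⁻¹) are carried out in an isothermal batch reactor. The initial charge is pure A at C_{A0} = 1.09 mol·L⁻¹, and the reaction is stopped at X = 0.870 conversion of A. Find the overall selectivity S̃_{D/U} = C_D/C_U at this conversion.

C_A = C_{A0}(1−X) = 0.1417 mol·L⁻¹.
Along a PFR/batch, dC_D/dC_A = −r_D/(r_D+r_U) = −k₁/(k₁+k₂·C_A).
Integrating from C_{A0} to C_A: C_D = (0.149/0.456)·ln[(0.149+0.456·1.09)/(0.149+0.456·0.142)] = 0.3268·ln(0.6460/0.2136) = 0.3616 mol·L⁻¹.
C_U = (C_{A0}−C_A)−C_D = 0.5867 mol·L⁻¹; S̃_{D/U} = 0.3616/0.5867 = 0.616.

0.616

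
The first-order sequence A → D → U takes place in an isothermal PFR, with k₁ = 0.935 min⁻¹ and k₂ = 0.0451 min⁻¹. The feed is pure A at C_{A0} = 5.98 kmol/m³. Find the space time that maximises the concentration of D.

3.41 min

Setting dC_D/dτ = 0 gives τ_opt = ln(k₂/k₁)/(k₂−k₁).
= ln(0.0451/0.935)/(0.0451−0.935) = ln(0.04824)/-0.8899 = -3.032/-0.8899 = 3.41 min.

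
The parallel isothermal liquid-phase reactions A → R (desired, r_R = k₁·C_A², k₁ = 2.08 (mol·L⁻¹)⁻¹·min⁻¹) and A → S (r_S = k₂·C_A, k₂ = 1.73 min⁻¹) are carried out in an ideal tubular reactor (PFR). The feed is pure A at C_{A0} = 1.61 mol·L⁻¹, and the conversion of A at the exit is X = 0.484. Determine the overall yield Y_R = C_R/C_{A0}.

0.285

C_A = C_{A0}(1−X) = 0.8308 mol·L⁻¹.
Along a PFR/batch, dC_S/dC_A = −r_S/(r_R+r_S) = −k₂/(k₂+k₁·C_A).
Integrating from C_{A0} to C_A: C_S = (1.73/2.08)·ln[(1.73+2.08·1.61)/(1.73+2.08·0.831)] = 0.8317·ln(5.079/3.458) = 0.3197 mol·L⁻¹.
Then C_R = (C_{A0}−C_A) − C_S = 0.7792 − 0.3197 = 0.4595 mol·L⁻¹.
Y_R = C_R/C_{A0} = 0.4595/1.61 = 0.285.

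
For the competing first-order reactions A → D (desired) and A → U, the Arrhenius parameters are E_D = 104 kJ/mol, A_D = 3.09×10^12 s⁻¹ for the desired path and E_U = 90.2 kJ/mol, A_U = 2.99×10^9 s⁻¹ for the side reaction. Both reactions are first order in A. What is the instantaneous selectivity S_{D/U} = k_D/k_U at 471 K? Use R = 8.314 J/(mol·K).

30.5

Since both paths have the same order in A, the concentration cancels and S_{D/U} = k_D/k_U = (A_D/A_U)·exp[(E_U−E_D)/(RT)].
(E_U−E_D)/(RT) = (90.2−104)×10³/(8.314×471) = -13800/3916 = -3.524.
k_D/k_U = (3.09×10^12/2.99×10^9)·exp(-3.524) = 1033 × 0.02948 = 30.5.
Since E_D > E_U, raising the temperature improves selectivity toward D.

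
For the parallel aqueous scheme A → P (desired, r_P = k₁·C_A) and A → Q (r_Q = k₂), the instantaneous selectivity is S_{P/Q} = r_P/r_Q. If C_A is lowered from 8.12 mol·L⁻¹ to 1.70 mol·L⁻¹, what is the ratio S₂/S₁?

S_{P/Q} = (k₁/k₂)·C_A, so S₂/S₁ = (C_{A,2}/C_{A,1}).
= 1.70/8.12 = 0.209.

0.209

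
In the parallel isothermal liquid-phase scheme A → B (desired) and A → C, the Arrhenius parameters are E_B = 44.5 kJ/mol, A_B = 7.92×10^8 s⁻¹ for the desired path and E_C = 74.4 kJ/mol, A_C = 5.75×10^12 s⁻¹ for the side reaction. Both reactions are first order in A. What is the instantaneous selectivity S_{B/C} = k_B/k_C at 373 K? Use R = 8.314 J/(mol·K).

2.12

With equal orders, S_{B/C} = k_B/k_C = (A_B/A_C)·exp[(E_C−E_B)/(RT)].
(E_C−E_B)/(RT) = (74.4−44.5)×10³/(8.314×373) = 29900/3101 = 9.642.
k_B/k_C = (7.92×10^8/5.75×10^12)·exp(9.642) = 1.377×10^-4 × 15393 = 2.12.
Since E_B < E_C, lowering the temperature improves selectivity toward B.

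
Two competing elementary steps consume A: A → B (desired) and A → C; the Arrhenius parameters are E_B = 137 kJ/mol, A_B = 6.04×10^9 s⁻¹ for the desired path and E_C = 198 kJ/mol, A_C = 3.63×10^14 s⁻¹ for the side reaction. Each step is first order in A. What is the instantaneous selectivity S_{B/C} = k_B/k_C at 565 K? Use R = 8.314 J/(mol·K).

7.26

With equal orders, S_{B/C} = k_B/k_C = (A_B/A_C)·exp[(E_C−E_B)/(RT)].
(E_C−E_B)/(RT) = (198−137)×10³/(8.314×565) = 61000/4697 = 12.99.
k_B/k_C = (6.04×10^9/3.63×10^14)·exp(12.99) = 1.664×10^-5 × 4.362×10^5 = 7.26.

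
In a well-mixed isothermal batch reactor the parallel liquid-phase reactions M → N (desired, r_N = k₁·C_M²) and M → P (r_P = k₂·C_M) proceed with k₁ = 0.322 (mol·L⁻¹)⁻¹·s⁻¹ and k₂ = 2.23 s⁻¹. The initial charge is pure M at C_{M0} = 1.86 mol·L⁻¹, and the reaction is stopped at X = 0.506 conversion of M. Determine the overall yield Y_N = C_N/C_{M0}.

C_M = C_{M0}(1−X) = 0.9188 mol·L⁻¹.
Along a PFR/batch, dC_P/dC_M = −r_P/(r_N+r_P) = −k₂/(k₂+k₁·C_M).
Integrating from C_{M0} to C_M: C_P = (2.23/0.322)·ln[(2.23+0.322·1.86)/(2.23+0.322·0.919)] = 6.925·ln(2.829/2.526) = 0.7847 mol·L⁻¹.
Then C_N = (C_{M0}−C_M) − C_P = 0.9412 − 0.7847 = 0.1564 mol·L⁻¹.
Y_N = C_N/C_{M0} = 0.1564/1.86 = 0.0841.

0.0841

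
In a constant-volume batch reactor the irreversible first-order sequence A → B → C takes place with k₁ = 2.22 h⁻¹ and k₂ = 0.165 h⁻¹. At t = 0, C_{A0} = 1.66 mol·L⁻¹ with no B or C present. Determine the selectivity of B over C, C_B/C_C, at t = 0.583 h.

16.8

Solving the coupled first-order balances gives C_B(t) = [k₁/(k₂−k₁)]·C_{A0}·(e^(−k₁t) − e^(−k₂t)).
e^(−k₁t) = e^(−2.22×0.583) = e^(−1.294) = 0.2741; e^(−k₂t) = e^(−0.09620) = 0.9083.
C_B = 2.22×1.66/(0.165−2.22) × (0.2741−0.9083) = (-1.793)×(-0.6342) = 1.137 mol·L⁻¹.
C_A = C_{A0}e^(−k₁t) = 0.4550 mol·L⁻¹, so C_C = C_{A0}−C_A−C_B = 0.06772 mol·L⁻¹; C_B/C_C = 16.8.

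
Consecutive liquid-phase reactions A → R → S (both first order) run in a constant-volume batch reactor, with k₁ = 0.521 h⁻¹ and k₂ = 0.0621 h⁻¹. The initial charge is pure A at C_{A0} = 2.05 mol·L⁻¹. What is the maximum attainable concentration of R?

Evaluating C_R at t_opt = ln(k₂/k₁)/(k₂−k₁) gives C_{R,max}/C_{A0} = (k₁/k₂)^[k₂/(k₂−k₁)].
= (0.521/0.0621)^(0.0621/(0.0621−0.521)) = (8.390)^(-0.1353) = 0.7499.
C_{R,max} = 0.7499×2.05 = 1.54 mol·L⁻¹.

1.54 mol·L⁻¹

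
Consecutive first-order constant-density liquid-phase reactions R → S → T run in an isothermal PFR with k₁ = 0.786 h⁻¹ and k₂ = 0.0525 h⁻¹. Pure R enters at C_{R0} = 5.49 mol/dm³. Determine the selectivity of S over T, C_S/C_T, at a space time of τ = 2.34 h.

Solving the coupled first-order balances gives C_S(τ) = [k₁/(k₂−k₁)]·C_{R0}·(e^(−k₁τ) − e^(−k₂τ)).
e^(−k₁τ) = e^(−0.786×2.34) = e^(−1.839) = 0.1589; e^(−k₂τ) = e^(−0.1228) = 0.8844.
C_S = 0.786×5.49/(0.0525−0.786) × (0.1589−0.8844) = (-5.883)×(-0.7255) = 4.268 mol/dm³.
C_R = C_{R0}e^(−k₁τ) = 0.8726 mol/dm³, so C_T = C_{R0}−C_R−C_S = 0.3496 mol/dm³; C_S/C_T = 12.2.

12.2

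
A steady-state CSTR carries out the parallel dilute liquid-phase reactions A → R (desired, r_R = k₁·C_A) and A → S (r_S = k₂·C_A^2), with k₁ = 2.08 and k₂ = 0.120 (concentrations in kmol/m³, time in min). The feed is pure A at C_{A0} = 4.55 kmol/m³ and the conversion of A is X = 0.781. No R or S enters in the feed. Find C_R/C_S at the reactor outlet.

Exit C_A = C_{A0}(1−X) = 4.55×0.219 = 0.9964 kmol/m³.
Rates in a CSTR are evaluated at the outlet concentration: r_R = 2.08×0.9964 = 2.073, r_S = 0.120×0.9964^2 = 0.1191.
Overall selectivity = C_R/C_S = r_Rτ/(r_Sτ) = r_R/r_S = 17.4.

17.4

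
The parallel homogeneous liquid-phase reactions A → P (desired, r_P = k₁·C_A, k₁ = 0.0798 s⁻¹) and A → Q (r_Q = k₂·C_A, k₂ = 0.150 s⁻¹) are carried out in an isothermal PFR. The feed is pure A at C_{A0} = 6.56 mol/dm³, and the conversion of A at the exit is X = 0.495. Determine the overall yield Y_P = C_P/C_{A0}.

C_A = C_{A0}(1−X) = 3.313 mol/dm³.
Both paths are first order in A, so the instantaneous fraction to P is constant: dC_P/d(−C_A) = k₁/(k₁+k₂) = 0.3473.
C_P = 0.3473·(C_{A0}−C_A) = 0.3473×3.247 = 1.13 mol/dm³.
Y_P = C_P/C_{A0} = 1.128/6.56 = 0.172.

0.172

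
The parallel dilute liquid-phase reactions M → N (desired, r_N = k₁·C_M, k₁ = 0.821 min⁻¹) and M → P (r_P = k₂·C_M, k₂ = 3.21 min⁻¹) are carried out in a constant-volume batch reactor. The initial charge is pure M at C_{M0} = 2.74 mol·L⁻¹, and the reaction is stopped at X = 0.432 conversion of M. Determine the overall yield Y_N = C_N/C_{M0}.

0.0880

C_M = C_{M0}(1−X) = 1.556 mol·L⁻¹.
Both paths are first order in M, so the instantaneous fraction to N is constant: dC_N/d(−C_M) = k₁/(k₁+k₂) = 0.2037.
C_N = 0.2037·(C_{M0}−C_M) = 0.2037×1.184 = 0.241 mol·L⁻¹.
Y_N = C_N/C_{M0} = 0.2411/2.74 = 0.0880.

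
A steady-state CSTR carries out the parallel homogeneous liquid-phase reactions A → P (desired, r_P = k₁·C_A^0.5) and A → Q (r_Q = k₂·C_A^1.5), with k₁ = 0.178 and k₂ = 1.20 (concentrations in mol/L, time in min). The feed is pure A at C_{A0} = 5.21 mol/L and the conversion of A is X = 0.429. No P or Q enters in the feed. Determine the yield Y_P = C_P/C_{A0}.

Exit C_A = C_{A0}(1−X) = 5.21×0.571 = 2.975 mol/L.
Rates in a CSTR are evaluated at the outlet concentration: r_P = 0.178×2.975^0.5 = 0.3070, r_Q = 1.20×2.975^1.5 = 6.157.
Fraction of consumed A going to P: r_P/(r_P+r_Q) = 0.04749.
C_P = 0.04749·C_{A0}·X = 0.04749×5.21×0.429 = 0.106 mol/L; Y_P = C_P/C_{A0} = 0.0204.

0.0204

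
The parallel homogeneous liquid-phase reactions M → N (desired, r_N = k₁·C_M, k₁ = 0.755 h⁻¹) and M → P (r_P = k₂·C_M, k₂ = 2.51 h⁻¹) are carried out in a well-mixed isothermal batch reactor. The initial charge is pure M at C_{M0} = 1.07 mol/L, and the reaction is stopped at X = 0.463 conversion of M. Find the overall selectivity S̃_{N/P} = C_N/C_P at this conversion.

C_M = C_{M0}(1−X) = 0.5746 mol/L.
Both paths are first order in M, so the instantaneous fraction to N is constant: dC_N/d(−C_M) = k₁/(k₁+k₂) = 0.2312.
C_N = 0.2312·(C_{M0}−C_M) = 0.2312×0.4954 = 0.115 mol/L.
C_P = (C_{M0}−C_M)−C_N = 0.3809 mol/L; S̃_{N/P} = 0.1146/0.3809 = 0.301.

0.301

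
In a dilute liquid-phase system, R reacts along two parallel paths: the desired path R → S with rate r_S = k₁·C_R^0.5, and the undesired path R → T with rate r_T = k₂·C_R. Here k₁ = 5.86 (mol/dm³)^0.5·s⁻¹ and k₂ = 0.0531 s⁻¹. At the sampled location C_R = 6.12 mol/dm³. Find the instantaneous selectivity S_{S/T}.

S_{S/T} = r_S/r_T = (k₁·C_R^0.5)/(k₂·C_R) = (k₁/k₂)·C_R^-0.5.
= (5.86×6.120^0.5) / (0.0531×6.120) = 14.50/0.3250 = 44.6.

44.6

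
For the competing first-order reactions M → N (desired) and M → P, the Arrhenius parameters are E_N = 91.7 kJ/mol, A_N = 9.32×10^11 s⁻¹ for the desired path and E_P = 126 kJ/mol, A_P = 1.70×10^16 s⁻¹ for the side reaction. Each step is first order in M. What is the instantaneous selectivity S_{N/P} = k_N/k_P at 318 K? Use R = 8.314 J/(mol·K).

23.6

Since both paths have the same order in M, the concentration cancels and S_{N/P} = k_N/k_P = (A_N/A_P)·exp[(E_P−E_N)/(RT)].
(E_P−E_N)/(RT) = (126−91.7)×10³/(8.314×318) = 34300/2644 = 12.97.
k_N/k_P = (9.32×10^11/1.70×10^16)·exp(12.97) = 5.482×10^-5 × 4.308×10^5 = 23.6.
Since E_N < E_P, lowering the temperature improves selectivity toward N.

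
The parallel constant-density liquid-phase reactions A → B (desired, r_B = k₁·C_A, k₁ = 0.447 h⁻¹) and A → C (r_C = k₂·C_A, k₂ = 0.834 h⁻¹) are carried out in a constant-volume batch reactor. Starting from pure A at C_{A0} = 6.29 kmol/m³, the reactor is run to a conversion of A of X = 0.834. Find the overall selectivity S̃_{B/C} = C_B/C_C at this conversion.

C_A = C_{A0}(1−X) = 1.044 kmol/m³.
Both paths are first order in A, so the instantaneous fraction to B is constant: dC_B/d(−C_A) = k₁/(k₁+k₂) = 0.3489.
C_B = 0.3489·(C_{A0}−C_A) = 0.3489×5.246 = 1.83 kmol/m³.
C_C = (C_{A0}−C_A)−C_B = 3.415 kmol/m³; S̃_{B/C} = 1.831/3.415 = 0.536.

0.536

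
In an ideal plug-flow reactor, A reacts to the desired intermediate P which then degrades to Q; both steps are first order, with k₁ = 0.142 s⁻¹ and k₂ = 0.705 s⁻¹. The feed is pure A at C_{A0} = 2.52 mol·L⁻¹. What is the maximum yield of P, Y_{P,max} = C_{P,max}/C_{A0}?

Evaluating C_P at τ_opt = ln(k₂/k₁)/(k₂−k₁) gives C_{P,max}/C_{A0} = (k₁/k₂)^[k₂/(k₂−k₁)].
= (0.142/0.705)^(0.705/(0.705−0.142)) = (0.2014)^(1.252) = 0.1345.

0.134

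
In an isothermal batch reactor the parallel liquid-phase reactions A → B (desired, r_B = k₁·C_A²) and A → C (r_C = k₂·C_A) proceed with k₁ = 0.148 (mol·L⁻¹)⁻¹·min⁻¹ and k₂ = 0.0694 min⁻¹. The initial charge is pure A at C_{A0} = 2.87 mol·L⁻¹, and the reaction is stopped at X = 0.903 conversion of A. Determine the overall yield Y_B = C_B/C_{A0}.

0.658

C_A = C_{A0}(1−X) = 0.2784 mol·L⁻¹.
Along a PFR/batch, dC_C/dC_A = −r_C/(r_B+r_C) = −k₂/(k₂+k₁·C_A).
Integrating from C_{A0} to C_A: C_C = (0.0694/0.148)·ln[(0.0694+0.148·2.87)/(0.0694+0.148·0.278)] = 0.4689·ln(0.4942/0.1106) = 0.7019 mol·L⁻¹.
Then C_B = (C_{A0}−C_A) − C_C = 2.592 − 0.7019 = 1.890 mol·L⁻¹.
Y_B = C_B/C_{A0} = 1.890/2.87 = 0.658.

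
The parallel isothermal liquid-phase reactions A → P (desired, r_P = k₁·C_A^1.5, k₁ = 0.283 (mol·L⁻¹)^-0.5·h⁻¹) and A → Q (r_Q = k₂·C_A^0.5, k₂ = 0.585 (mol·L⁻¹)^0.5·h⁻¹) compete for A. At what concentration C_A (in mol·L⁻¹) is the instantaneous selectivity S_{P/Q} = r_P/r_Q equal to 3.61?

S_{P/Q} = (k₁/k₂)·C_A ⇒ C_A = S·k₂/k₁.
= 3.61×0.585/0.283 = 7.46 mol·L⁻¹.

7.46 mol·L⁻¹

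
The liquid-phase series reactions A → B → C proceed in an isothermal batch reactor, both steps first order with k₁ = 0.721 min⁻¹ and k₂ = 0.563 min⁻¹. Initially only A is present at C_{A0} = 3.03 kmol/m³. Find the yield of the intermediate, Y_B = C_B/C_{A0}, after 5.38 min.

0.126

Solving the coupled first-order balances gives C_B(t) = [k₁/(k₂−k₁)]·C_{A0}·(e^(−k₁t) − e^(−k₂t)).
e^(−k₁t) = e^(−0.721×5.38) = e^(−3.879) = 0.02067; e^(−k₂t) = e^(−3.029) = 0.04837.
C_B = 0.721×3.03/(0.563−0.721) × (0.02067−0.04837) = (-13.83)×(-0.02769) = 0.3829 kmol/m³.
Y_B = C_B/C_{A0} = 0.3829/3.03 = 0.126.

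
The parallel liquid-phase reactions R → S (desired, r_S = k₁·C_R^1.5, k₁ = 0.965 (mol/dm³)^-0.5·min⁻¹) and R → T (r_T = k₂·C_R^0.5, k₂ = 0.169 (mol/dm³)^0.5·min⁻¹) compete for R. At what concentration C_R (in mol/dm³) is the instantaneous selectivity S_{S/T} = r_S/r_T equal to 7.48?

S_{S/T} = (k₁/k₂)·C_R ⇒ C_R = S·k₂/k₁.
= 7.48×0.169/0.965 = 1.31 mol/dm³.

1.31 mol/dm³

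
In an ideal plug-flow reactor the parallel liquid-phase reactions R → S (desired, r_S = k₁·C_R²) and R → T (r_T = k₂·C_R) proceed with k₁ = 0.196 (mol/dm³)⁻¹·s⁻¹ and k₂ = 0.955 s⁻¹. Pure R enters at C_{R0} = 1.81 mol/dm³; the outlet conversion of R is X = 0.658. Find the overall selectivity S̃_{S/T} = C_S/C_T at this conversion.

C_R = C_{R0}(1−X) = 0.6190 mol/dm³.
Along a PFR/batch, dC_T/dC_R = −r_T/(r_S+r_T) = −k₂/(k₂+k₁·C_R).
Integrating from C_{R0} to C_R: C_T = (0.955/0.196)·ln[(0.955+0.196·1.81)/(0.955+0.196·0.619)] = 4.872·ln(1.310/1.076) = 0.9564 mol/dm³.
Then C_S = (C_{R0}−C_R) − C_T = 1.191 − 0.9564 = 0.2346 mol/dm³.
S̃_{S/T} = C_S/C_T = 0.2346/0.9564 = 0.245.

0.245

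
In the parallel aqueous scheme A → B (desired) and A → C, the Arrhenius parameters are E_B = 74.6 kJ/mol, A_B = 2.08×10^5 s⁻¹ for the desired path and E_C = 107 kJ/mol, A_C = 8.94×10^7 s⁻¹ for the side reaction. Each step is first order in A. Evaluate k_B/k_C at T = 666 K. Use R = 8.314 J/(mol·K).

With equal orders, S_{B/C} = k_B/k_C = (A_B/A_C)·exp[(E_C−E_B)/(RT)].
(E_C−E_B)/(RT) = (107−74.6)×10³/(8.314×666) = 32400/5537 = 5.851.
k_B/k_C = (2.08×10^5/8.94×10^7)·exp(5.851) = 0.002327 × 347.7 = 0.809.
Since E_B < E_C, lowering the temperature improves selectivity toward B.

0.809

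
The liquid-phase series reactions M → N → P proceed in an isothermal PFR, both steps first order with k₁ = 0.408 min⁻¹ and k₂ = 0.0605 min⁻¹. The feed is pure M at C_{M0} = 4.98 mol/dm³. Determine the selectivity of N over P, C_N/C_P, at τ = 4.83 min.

4.83

For first-order series with pure M initially, C_N(τ) = k₁C_{M0}/(k₂−k₁)·(e^(−k₁τ) − e^(−k₂τ)).
e^(−k₁τ) = e^(−0.408×4.83) = e^(−1.971) = 0.1394; e^(−k₂τ) = e^(−0.2922) = 0.7466.
C_N = 0.408×4.98/(0.0605−0.408) × (0.1394−0.7466) = (-5.847)×(-0.6072) = 3.551 mol/dm³.
C_M = C_{M0}e^(−k₁τ) = 0.6941 mol/dm³, so C_P = C_{M0}−C_M−C_N = 0.7354 mol/dm³; C_N/C_P = 4.83.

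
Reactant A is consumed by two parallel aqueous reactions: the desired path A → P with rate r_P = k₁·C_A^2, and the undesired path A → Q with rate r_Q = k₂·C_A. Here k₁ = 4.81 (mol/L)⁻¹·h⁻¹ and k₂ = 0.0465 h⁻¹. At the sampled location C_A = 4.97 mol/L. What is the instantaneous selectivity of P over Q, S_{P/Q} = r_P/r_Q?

514

S_{P/Q} = r_P/r_Q = (k₁·C_A^2)/(k₂·C_A) = (k₁/k₂)·C_A.
= (4.81×4.970^2) / (0.0465×4.970) = 118.8/0.2311 = 514.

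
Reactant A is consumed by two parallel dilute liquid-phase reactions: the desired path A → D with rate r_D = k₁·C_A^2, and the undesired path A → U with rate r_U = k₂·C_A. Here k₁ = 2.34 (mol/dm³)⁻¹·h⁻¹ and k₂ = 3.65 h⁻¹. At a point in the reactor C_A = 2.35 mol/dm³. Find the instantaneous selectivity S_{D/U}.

S_{D/U} = r_D/r_U = (k₁·C_A^2)/(k₂·C_A) = (k₁/k₂)·C_A.
= (2.34×2.350^2) / (3.65×2.350) = 12.92/8.578 = 1.51.

1.51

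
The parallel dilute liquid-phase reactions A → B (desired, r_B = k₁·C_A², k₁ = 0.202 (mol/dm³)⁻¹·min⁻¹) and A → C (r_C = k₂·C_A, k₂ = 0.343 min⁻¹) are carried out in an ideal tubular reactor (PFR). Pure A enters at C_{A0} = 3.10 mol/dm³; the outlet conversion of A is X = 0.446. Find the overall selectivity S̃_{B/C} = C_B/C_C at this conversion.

C_A = C_{A0}(1−X) = 1.717 mol/dm³.
Along a PFR/batch, dC_C/dC_A = −r_C/(r_B+r_C) = −k₂/(k₂+k₁·C_A).
Integrating from C_{A0} to C_A: C_C = (0.343/0.202)·ln[(0.343+0.202·3.10)/(0.343+0.202·1.72)] = 1.698·ln(0.9692/0.6899) = 0.5772 mol/dm³.
Then C_B = (C_{A0}−C_A) − C_C = 1.383 − 0.5772 = 0.8054 mol/dm³.
S̃_{B/C} = C_B/C_C = 0.8054/0.5772 = 1.40.

1.40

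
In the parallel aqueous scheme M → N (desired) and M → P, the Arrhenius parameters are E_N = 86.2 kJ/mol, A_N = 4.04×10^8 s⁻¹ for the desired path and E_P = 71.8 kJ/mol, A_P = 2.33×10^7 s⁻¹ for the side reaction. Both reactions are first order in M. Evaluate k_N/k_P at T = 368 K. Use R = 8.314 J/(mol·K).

0.157

With equal orders, S_{N/P} = k_N/k_P = (A_N/A_P)·exp[(E_P−E_N)/(RT)].
(E_P−E_N)/(RT) = (71.8−86.2)×10³/(8.314×368) = -14400/3060 = -4.707.
k_N/k_P = (4.04×10^8/2.33×10^7)·exp(-4.707) = 17.34 × 0.009036 = 0.157.
Since E_N > E_P, raising the temperature improves selectivity toward N.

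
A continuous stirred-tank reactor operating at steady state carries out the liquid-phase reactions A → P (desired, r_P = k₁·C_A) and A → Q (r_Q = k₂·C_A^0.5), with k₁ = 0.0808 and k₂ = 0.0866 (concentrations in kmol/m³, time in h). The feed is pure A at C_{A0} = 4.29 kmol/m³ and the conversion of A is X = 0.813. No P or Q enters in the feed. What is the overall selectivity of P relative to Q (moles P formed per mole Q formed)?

Exit C_A = C_{A0}(1−X) = 4.29×0.187 = 0.8022 kmol/m³.
In a CSTR the entire volume is at exit conditions, so r_P = 0.0808×0.8022 = 0.06482 and r_Q = 0.0866×0.8022^0.5 = 0.07757.
Overall selectivity = C_P/C_Q = r_Pτ/(r_Qτ) = r_P/r_Q = 0.836.

0.836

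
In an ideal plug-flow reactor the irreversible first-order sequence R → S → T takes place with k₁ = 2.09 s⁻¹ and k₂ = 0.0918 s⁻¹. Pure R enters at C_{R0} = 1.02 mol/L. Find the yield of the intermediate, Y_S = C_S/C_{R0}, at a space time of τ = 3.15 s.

0.782

For first-order series with pure R initially, C_S(τ) = k₁C_{R0}/(k₂−k₁)·(e^(−k₁τ) − e^(−k₂τ)).
e^(−k₁τ) = e^(−2.09×3.15) = e^(−6.583) = 0.001383; e^(−k₂τ) = e^(−0.2892) = 0.7489.
C_S = 2.09×1.02/(0.0918−2.09) × (0.001383−0.7489) = (-1.067)×(-0.7475) = 0.7975 mol/L.
Y_S = C_S/C_{R0} = 0.7975/1.02 = 0.782.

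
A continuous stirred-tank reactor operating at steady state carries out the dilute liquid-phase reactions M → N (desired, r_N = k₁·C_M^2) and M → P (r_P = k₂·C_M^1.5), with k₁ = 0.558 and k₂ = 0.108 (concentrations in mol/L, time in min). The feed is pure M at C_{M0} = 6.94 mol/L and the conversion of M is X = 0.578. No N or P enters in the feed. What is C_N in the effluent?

3.60 mol/L

Exit C_M = C_{M0}(1−X) = 6.94×0.422 = 2.929 mol/L.
In a CSTR the entire volume is at exit conditions, so r_N = 0.558×2.929^2 = 4.786 and r_P = 0.108×2.929^1.5 = 0.5413.
Fraction of consumed M going to N: r_N/(r_N+r_P) = 0.8984.
C_N = 0.8984·C_{M0}·X = 0.8984×6.94×0.578 = 3.60 mol/L.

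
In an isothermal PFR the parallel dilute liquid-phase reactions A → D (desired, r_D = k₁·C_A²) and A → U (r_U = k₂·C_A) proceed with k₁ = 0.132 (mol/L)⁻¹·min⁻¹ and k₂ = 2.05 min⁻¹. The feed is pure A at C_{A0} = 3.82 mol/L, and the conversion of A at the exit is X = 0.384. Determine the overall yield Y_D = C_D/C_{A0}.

C_A = C_{A0}(1−X) = 2.353 mol/L.
Along a PFR/batch, dC_U/dC_A = −r_U/(r_D+r_U) = −k₂/(k₂+k₁·C_A).
Integrating from C_{A0} to C_A: C_U = (2.05/0.132)·ln[(2.05+0.132·3.82)/(2.05+0.132·2.35)] = 15.53·ln(2.554/2.361) = 1.224 mol/L.
Then C_D = (C_{A0}−C_A) − C_U = 1.467 − 1.224 = 0.2426 mol/L.
Y_D = C_D/C_{A0} = 0.2426/3.82 = 0.0635.

0.0635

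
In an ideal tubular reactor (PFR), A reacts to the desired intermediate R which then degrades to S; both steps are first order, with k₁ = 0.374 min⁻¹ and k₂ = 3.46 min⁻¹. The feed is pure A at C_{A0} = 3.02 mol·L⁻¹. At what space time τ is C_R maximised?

0.721 min

The intermediate peaks when r₁ = r₂, i.e. k₁e^(−k₁τ) = k₂e^(−k₂τ), giving τ_opt = ln(k₂/k₁)/(k₂−k₁).
= ln(3.46/0.374)/(3.46−0.374) = ln(9.251)/3.086 = 2.225/3.086 = 0.721 min.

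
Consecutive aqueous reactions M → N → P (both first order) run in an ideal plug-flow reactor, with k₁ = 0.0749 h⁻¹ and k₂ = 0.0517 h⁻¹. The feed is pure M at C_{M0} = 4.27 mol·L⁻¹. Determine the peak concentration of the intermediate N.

Evaluating C_N at τ_opt = ln(k₂/k₁)/(k₂−k₁) gives C_{N,max}/C_{M0} = (k₁/k₂)^[k₂/(k₂−k₁)].
= (0.0749/0.0517)^(0.0517/(0.0517−0.0749)) = (1.449)^(-2.228) = 0.4378.
C_{N,max} = 0.4378×4.27 = 1.87 mol·L⁻¹.

1.87 mol·L⁻¹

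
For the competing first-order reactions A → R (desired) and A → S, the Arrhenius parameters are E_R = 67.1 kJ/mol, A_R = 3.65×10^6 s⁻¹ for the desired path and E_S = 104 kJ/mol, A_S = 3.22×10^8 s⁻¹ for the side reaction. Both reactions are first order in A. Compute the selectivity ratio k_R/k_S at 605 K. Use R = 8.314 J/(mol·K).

Since both paths have the same order in A, the concentration cancels and S_{R/S} = k_R/k_S = (A_R/A_S)·exp[(E_S−E_R)/(RT)].
(E_S−E_R)/(RT) = (104−67.1)×10³/(8.314×605) = 36900/5030 = 7.336.
k_R/k_S = (3.65×10^6/3.22×10^8)·exp(7.336) = 0.01134 × 1535 = 17.4.
Since E_R < E_S, lowering the temperature improves selectivity toward R.

17.4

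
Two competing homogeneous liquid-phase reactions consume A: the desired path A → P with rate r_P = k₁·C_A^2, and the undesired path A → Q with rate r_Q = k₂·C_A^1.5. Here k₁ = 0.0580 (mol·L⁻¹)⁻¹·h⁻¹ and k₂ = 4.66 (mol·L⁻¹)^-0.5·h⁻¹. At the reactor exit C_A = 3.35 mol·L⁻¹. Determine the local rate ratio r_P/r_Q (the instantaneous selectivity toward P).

S_{P/Q} = r_P/r_Q = (k₁·C_A^2)/(k₂·C_A^1.5) = (k₁/k₂)·C_A^0.5.
= (0.0580×3.350^2) / (4.66×3.350^1.5) = 0.6509/28.57 = 0.0228.

0.0228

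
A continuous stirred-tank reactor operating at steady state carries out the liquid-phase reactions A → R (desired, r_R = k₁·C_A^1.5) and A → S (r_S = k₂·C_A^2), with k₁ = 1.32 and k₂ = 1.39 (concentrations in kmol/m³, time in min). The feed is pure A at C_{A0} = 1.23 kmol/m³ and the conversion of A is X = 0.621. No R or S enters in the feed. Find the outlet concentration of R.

0.444 kmol/m³

Exit C_A = C_{A0}(1−X) = 1.23×0.379 = 0.4662 kmol/m³.
Rates in a CSTR are evaluated at the outlet concentration: r_R = 1.32×0.4662^1.5 = 0.4201, r_S = 1.39×0.4662^2 = 0.3021.
Fraction of consumed A going to R: r_R/(r_R+r_S) = 0.5817.
C_R = 0.5817·C_{A0}·X = 0.5817×1.23×0.621 = 0.444 kmol/m³.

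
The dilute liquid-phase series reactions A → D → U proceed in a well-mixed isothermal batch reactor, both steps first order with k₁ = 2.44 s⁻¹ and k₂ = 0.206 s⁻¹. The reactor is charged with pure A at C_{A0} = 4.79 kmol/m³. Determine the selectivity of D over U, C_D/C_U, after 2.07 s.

2.46

The intermediate concentration in a first-order A→B→C sequence is C_D = k₁C_{A0}(e^(−k₁t) − e^(−k₂t))/(k₂−k₁).
e^(−k₁t) = e^(−2.44×2.07) = e^(−5.051) = 0.006404; e^(−k₂t) = e^(−0.4264) = 0.6528.
C_D = 2.44×4.79/(0.206−2.44) × (0.006404−0.6528) = (-5.232)×(-0.6464) = 3.382 kmol/m³.
C_A = C_{A0}e^(−k₁t) = 0.03068 kmol/m³, so C_U = C_{A0}−C_A−C_D = 1.377 kmol/m³; C_D/C_U = 2.46.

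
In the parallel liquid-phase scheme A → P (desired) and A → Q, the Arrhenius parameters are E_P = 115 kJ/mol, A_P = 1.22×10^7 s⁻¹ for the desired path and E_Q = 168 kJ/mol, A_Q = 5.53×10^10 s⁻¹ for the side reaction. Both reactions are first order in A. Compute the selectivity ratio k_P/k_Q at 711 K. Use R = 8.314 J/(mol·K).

Since both paths have the same order in A, the concentration cancels and S_{P/Q} = k_P/k_Q = (A_P/A_Q)·exp[(E_Q−E_P)/(RT)].
(E_Q−E_P)/(RT) = (168−115)×10³/(8.314×711) = 53000/5911 = 8.966.
k_P/k_Q = (1.22×10^7/5.53×10^10)·exp(8.966) = 2.206×10^-4 × 7832 = 1.73.

1.73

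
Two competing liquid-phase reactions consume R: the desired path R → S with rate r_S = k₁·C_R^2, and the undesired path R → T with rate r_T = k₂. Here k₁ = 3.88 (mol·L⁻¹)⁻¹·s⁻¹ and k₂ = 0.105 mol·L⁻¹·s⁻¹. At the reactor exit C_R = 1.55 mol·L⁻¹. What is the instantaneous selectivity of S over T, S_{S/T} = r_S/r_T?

88.8

S_{S/T} = r_S/r_T = (k₁·C_R^2)/(k₂) = (k₁/k₂)·C_R^2.
= (3.88×1.550^2) / (0.105) = 9.322/0.1050 = 88.8.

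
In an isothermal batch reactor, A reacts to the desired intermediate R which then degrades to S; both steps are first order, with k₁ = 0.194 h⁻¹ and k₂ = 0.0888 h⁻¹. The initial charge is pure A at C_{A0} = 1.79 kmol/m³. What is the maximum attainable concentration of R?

At the optimum, C_{R,max}/C_{A0} = (k₁/k₂)^[k₂/(k₂−k₁)].
= (0.194/0.0888)^(0.0888/(0.0888−0.194)) = (2.185)^(-0.8441) = 0.5170.
C_{R,max} = 0.5170×1.79 = 0.925 kmol/m³.

0.925 kmol/m³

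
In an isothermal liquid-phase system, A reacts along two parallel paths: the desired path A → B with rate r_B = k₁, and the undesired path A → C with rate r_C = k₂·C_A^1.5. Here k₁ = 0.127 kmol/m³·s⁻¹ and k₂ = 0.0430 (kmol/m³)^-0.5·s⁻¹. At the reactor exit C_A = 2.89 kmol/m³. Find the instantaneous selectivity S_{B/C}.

0.601

S_{B/C} = r_B/r_C = (k₁)/(k₂·C_A^1.5) = (k₁/k₂)·C_A^-1.5.
= (0.127) / (0.0430×2.890^1.5) = 0.1270/0.2113 = 0.601.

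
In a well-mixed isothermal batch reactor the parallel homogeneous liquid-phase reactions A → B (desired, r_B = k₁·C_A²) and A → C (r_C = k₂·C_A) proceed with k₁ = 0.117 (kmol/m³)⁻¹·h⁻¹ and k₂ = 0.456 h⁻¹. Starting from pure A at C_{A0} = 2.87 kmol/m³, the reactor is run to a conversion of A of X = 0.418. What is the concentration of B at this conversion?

C_A = C_{A0}(1−X) = 1.670 kmol/m³.
Along a PFR/batch, dC_C/dC_A = −r_C/(r_B+r_C) = −k₂/(k₂+k₁·C_A).
Integrating from C_{A0} to C_A: C_C = (0.456/0.117)·ln[(0.456+0.117·2.87)/(0.456+0.117·1.67)] = 3.897·ln(0.7918/0.6514) = 0.7605 kmol/m³.
Then C_B = (C_{A0}−C_A) − C_C = 1.200 − 0.7605 = 0.4392 kmol/m³.

0.439 kmol/m³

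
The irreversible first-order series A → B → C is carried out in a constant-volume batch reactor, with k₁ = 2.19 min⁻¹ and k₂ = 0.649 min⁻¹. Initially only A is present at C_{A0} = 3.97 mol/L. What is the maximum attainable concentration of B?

Evaluating C_B at t_opt = ln(k₂/k₁)/(k₂−k₁) gives C_{B,max}/C_{A0} = (k₁/k₂)^[k₂/(k₂−k₁)].
= (2.19/0.649)^(0.649/(0.649−2.19)) = (3.374)^(-0.4212) = 0.5992.
C_{B,max} = 0.5992×3.97 = 2.38 mol/L.

2.38 mol/L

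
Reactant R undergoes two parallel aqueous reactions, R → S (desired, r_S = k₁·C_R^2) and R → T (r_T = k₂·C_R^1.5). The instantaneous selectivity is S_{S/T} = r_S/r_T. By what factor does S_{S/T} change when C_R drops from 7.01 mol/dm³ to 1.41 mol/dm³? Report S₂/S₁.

S_{S/T} = (k₁/k₂)·C_R^0.5, so S₂/S₁ = (C_{R,2}/C_{R,1})^0.5.
= (1.41/7.01)^0.5 = (0.2011)^0.5 = 0.448.
Selectivity toward S falls as C_R falls — high-concentration operation is favoured.

0.448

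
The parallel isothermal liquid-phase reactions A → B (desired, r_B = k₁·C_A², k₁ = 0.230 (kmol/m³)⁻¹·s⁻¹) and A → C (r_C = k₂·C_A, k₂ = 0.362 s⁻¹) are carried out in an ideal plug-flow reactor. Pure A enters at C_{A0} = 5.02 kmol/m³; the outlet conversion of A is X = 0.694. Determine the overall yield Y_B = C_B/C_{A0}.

C_A = C_{A0}(1−X) = 1.536 kmol/m³.
Along a PFR/batch, dC_C/dC_A = −r_C/(r_B+r_C) = −k₂/(k₂+k₁·C_A).
Integrating from C_{A0} to C_A: C_C = (0.362/0.230)·ln[(0.362+0.230·5.02)/(0.362+0.230·1.54)] = 1.574·ln(1.517/0.7153) = 1.183 kmol/m³.
Then C_B = (C_{A0}−C_A) − C_C = 3.484 − 1.183 = 2.301 kmol/m³.
Y_B = C_B/C_{A0} = 2.301/5.02 = 0.458.

0.458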